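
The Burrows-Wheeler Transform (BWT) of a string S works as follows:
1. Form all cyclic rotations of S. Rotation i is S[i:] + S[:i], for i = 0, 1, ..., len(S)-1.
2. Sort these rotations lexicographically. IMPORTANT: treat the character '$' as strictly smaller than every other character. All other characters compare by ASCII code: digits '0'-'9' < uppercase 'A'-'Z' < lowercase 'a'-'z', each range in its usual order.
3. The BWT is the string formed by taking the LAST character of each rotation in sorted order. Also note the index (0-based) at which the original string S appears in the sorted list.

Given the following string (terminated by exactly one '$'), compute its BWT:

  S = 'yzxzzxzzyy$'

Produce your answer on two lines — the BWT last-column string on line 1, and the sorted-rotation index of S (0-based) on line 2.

All 11 rotations (rotation i = S[i:]+S[:i]):
  rot[0] = yzxzzxzzyy$
  rot[1] = zxzzxzzyy$y
  rot[2] = xzzxzzyy$yz
  rot[3] = zzxzzyy$yzx
  rot[4] = zxzzyy$yzxz
  rot[5] = xzzyy$yzxzz
  rot[6] = zzyy$yzxzzx
  rot[7] = zyy$yzxzzxz
  rot[8] = yy$yzxzzxzz
  rot[9] = y$yzxzzxzzy
  rot[10] = $yzxzzxzzyy
Sorted (with $ < everything):
  sorted[0] = $yzxzzxzzyy  (last char: 'y')
  sorted[1] = xzzxzzyy$yz  (last char: 'z')
  sorted[2] = xzzyy$yzxzz  (last char: 'z')
  sorted[3] = y$yzxzzxzzy  (last char: 'y')
  sorted[4] = yy$yzxzzxzz  (last char: 'z')
  sorted[5] = yzxzzxzzyy$  (last char: '$')
  sorted[6] = zxzzxzzyy$y  (last char: 'y')
  sorted[7] = zxzzyy$yzxz  (last char: 'z')
  sorted[8] = zyy$yzxzzxz  (last char: 'z')
  sorted[9] = zzxzzyy$yzx  (last char: 'x')
  sorted[10] = zzyy$yzxzzx  (last char: 'x')
Last column: yzzyz$yzzxx
Original string S is at sorted index 5

Answer: yzzyz$yzzxx
5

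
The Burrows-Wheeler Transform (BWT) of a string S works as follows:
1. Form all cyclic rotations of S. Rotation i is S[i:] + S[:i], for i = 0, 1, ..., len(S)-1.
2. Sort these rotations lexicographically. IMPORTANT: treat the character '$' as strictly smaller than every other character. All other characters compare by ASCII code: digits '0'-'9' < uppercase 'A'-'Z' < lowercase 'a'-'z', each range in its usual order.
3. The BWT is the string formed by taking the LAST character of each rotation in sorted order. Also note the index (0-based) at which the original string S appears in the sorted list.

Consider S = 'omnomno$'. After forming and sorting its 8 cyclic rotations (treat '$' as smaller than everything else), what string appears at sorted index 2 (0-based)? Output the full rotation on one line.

Answer: mnomno$o

Derivation:
All 8 rotations (rotation i = S[i:]+S[:i]):
  rot[0] = omnomno$
  rot[1] = mnomno$o
  rot[2] = nomno$om
  rot[3] = omno$omn
  rot[4] = mno$omno
  rot[5] = no$omnom
  rot[6] = o$omnomn
  rot[7] = $omnomno
Sorted (with $ < everything):
  sorted[0] = $omnomno
  sorted[1] = mno$omno
  sorted[2] = mnomno$o
  sorted[3] = no$omnom
  sorted[4] = nomno$om
  sorted[5] = o$omnomn
  sorted[6] = omno$omn
  sorted[7] = omnomno$
sorted[2] = mnomno$o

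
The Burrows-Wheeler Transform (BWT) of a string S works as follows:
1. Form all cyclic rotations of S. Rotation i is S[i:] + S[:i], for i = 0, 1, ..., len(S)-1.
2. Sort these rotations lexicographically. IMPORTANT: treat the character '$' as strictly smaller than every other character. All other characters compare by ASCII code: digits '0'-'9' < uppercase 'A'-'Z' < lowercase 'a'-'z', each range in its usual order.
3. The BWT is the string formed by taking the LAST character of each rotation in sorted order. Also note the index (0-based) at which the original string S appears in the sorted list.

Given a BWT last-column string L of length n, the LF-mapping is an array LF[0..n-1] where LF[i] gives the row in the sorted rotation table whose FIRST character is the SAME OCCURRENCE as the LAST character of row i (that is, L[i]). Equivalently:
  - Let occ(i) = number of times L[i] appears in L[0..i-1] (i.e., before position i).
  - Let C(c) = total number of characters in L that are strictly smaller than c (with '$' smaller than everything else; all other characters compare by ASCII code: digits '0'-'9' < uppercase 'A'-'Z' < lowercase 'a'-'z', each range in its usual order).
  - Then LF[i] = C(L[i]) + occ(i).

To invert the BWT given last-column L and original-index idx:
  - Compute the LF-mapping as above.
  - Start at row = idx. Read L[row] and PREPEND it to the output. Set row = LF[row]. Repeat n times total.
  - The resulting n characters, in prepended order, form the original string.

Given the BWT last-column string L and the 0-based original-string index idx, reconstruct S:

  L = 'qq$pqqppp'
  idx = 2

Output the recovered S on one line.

LF mapping: 5 6 0 1 7 8 2 3 4
Walk LF starting at row 2, prepending L[row]:
  step 1: row=2, L[2]='$', prepend. Next row=LF[2]=0
  step 2: row=0, L[0]='q', prepend. Next row=LF[0]=5
  step 3: row=5, L[5]='q', prepend. Next row=LF[5]=8
  step 4: row=8, L[8]='p', prepend. Next row=LF[8]=4
  step 5: row=4, L[4]='q', prepend. Next row=LF[4]=7
  step 6: row=7, L[7]='p', prepend. Next row=LF[7]=3
  step 7: row=3, L[3]='p', prepend. Next row=LF[3]=1
  step 8: row=1, L[1]='q', prepend. Next row=LF[1]=6
  step 9: row=6, L[6]='p', prepend. Next row=LF[6]=2
Reversed output: pqppqpqq$

Answer: pqppqpqq$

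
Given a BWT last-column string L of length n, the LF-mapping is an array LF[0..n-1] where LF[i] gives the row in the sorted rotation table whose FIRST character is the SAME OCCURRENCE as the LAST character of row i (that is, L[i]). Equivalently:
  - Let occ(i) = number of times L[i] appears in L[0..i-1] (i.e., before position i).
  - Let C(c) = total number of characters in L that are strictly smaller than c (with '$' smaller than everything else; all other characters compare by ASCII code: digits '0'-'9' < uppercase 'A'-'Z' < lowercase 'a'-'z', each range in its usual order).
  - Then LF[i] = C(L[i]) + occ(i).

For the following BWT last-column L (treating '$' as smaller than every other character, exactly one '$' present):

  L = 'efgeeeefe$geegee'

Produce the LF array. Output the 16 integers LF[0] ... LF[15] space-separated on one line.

Char counts: '$':1, 'e':10, 'f':2, 'g':3
C (first-col start): C('$')=0, C('e')=1, C('f')=11, C('g')=13
L[0]='e': occ=0, LF[0]=C('e')+0=1+0=1
L[1]='f': occ=0, LF[1]=C('f')+0=11+0=11
L[2]='g': occ=0, LF[2]=C('g')+0=13+0=13
L[3]='e': occ=1, LF[3]=C('e')+1=1+1=2
L[4]='e': occ=2, LF[4]=C('e')+2=1+2=3
L[5]='e': occ=3, LF[5]=C('e')+3=1+3=4
L[6]='e': occ=4, LF[6]=C('e')+4=1+4=5
L[7]='f': occ=1, LF[7]=C('f')+1=11+1=12
L[8]='e': occ=5, LF[8]=C('e')+5=1+5=6
L[9]='$': occ=0, LF[9]=C('$')+0=0+0=0
L[10]='g': occ=1, LF[10]=C('g')+1=13+1=14
L[11]='e': occ=6, LF[11]=C('e')+6=1+6=7
L[12]='e': occ=7, LF[12]=C('e')+7=1+7=8
L[13]='g': occ=2, LF[13]=C('g')+2=13+2=15
L[14]='e': occ=8, LF[14]=C('e')+8=1+8=9
L[15]='e': occ=9, LF[15]=C('e')+9=1+9=10

Answer: 1 11 13 2 3 4 5 12 6 0 14 7 8 15 9 10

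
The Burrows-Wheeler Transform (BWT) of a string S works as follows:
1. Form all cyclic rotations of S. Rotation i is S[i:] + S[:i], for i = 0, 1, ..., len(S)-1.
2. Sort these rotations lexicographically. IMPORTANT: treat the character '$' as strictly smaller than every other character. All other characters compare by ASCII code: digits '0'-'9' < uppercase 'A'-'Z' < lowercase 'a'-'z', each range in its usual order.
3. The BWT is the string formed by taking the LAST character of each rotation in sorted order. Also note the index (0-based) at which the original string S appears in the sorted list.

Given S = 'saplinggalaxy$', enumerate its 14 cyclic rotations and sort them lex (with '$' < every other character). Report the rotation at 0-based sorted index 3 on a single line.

All 14 rotations (rotation i = S[i:]+S[:i]):
  rot[0] = saplinggalaxy$
  rot[1] = aplinggalaxy$s
  rot[2] = plinggalaxy$sa
  rot[3] = linggalaxy$sap
  rot[4] = inggalaxy$sapl
  rot[5] = nggalaxy$sapli
  rot[6] = ggalaxy$saplin
  rot[7] = galaxy$sapling
  rot[8] = alaxy$saplingg
  rot[9] = laxy$saplingga
  rot[10] = axy$saplinggal
  rot[11] = xy$saplinggala
  rot[12] = y$saplinggalax
  rot[13] = $saplinggalaxy
Sorted (with $ < everything):
  sorted[0] = $saplinggalaxy
  sorted[1] = alaxy$saplingg
  sorted[2] = aplinggalaxy$s
  sorted[3] = axy$saplinggal
  sorted[4] = galaxy$sapling
  sorted[5] = ggalaxy$saplin
  sorted[6] = inggalaxy$sapl
  sorted[7] = laxy$saplingga
  sorted[8] = linggalaxy$sap
  sorted[9] = nggalaxy$sapli
  sorted[10] = plinggalaxy$sa
  sorted[11] = saplinggalaxy$
  sorted[12] = xy$saplinggala
  sorted[13] = y$saplinggalax
sorted[3] = axy$saplinggal

Answer: axy$saplinggal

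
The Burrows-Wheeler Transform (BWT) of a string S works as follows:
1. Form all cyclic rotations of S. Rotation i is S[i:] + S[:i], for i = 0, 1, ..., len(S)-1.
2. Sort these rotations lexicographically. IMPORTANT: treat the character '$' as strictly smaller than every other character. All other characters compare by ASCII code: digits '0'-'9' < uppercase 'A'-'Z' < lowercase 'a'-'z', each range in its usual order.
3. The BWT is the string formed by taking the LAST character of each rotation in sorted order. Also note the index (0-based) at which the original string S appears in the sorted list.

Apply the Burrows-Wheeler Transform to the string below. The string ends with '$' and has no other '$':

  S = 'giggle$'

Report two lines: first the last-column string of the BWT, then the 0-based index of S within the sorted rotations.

All 7 rotations (rotation i = S[i:]+S[:i]):
  rot[0] = giggle$
  rot[1] = iggle$g
  rot[2] = ggle$gi
  rot[3] = gle$gig
  rot[4] = le$gigg
  rot[5] = e$giggl
  rot[6] = $giggle
Sorted (with $ < everything):
  sorted[0] = $giggle  (last char: 'e')
  sorted[1] = e$giggl  (last char: 'l')
  sorted[2] = ggle$gi  (last char: 'i')
  sorted[3] = giggle$  (last char: '$')
  sorted[4] = gle$gig  (last char: 'g')
  sorted[5] = iggle$g  (last char: 'g')
  sorted[6] = le$gigg  (last char: 'g')
Last column: eli$ggg
Original string S is at sorted index 3

Answer: eli$ggg
3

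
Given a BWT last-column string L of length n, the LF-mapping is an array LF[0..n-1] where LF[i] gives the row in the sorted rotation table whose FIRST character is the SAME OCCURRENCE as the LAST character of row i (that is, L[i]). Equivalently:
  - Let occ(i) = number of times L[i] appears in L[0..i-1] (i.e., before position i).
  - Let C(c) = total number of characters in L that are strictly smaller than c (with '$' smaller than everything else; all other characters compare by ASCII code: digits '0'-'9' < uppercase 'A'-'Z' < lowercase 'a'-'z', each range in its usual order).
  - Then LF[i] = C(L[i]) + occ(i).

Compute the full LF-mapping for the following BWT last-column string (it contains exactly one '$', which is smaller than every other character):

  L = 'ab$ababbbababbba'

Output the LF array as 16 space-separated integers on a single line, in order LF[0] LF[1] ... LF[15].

Char counts: '$':1, 'a':6, 'b':9
C (first-col start): C('$')=0, C('a')=1, C('b')=7
L[0]='a': occ=0, LF[0]=C('a')+0=1+0=1
L[1]='b': occ=0, LF[1]=C('b')+0=7+0=7
L[2]='$': occ=0, LF[2]=C('$')+0=0+0=0
L[3]='a': occ=1, LF[3]=C('a')+1=1+1=2
L[4]='b': occ=1, LF[4]=C('b')+1=7+1=8
L[5]='a': occ=2, LF[5]=C('a')+2=1+2=3
L[6]='b': occ=2, LF[6]=C('b')+2=7+2=9
L[7]='b': occ=3, LF[7]=C('b')+3=7+3=10
L[8]='b': occ=4, LF[8]=C('b')+4=7+4=11
L[9]='a': occ=3, LF[9]=C('a')+3=1+3=4
L[10]='b': occ=5, LF[10]=C('b')+5=7+5=12
L[11]='a': occ=4, LF[11]=C('a')+4=1+4=5
L[12]='b': occ=6, LF[12]=C('b')+6=7+6=13
L[13]='b': occ=7, LF[13]=C('b')+7=7+7=14
L[14]='b': occ=8, LF[14]=C('b')+8=7+8=15
L[15]='a': occ=5, LF[15]=C('a')+5=1+5=6

Answer: 1 7 0 2 8 3 9 10 11 4 12 5 13 14 15 6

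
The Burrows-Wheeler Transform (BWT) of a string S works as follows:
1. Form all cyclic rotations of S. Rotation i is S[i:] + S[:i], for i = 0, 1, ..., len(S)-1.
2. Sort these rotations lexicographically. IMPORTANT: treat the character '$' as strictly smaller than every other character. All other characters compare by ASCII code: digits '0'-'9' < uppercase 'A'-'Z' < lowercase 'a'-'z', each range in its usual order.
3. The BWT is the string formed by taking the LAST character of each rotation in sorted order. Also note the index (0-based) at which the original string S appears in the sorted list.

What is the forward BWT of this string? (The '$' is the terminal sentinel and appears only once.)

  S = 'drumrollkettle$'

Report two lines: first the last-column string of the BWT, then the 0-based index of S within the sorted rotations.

All 15 rotations (rotation i = S[i:]+S[:i]):
  rot[0] = drumrollkettle$
  rot[1] = rumrollkettle$d
  rot[2] = umrollkettle$dr
  rot[3] = mrollkettle$dru
  rot[4] = rollkettle$drum
  rot[5] = ollkettle$drumr
  rot[6] = llkettle$drumro
  rot[7] = lkettle$drumrol
  rot[8] = kettle$drumroll
  rot[9] = ettle$drumrollk
  rot[10] = ttle$drumrollke
  rot[11] = tle$drumrollket
  rot[12] = le$drumrollkett
  rot[13] = e$drumrollkettl
  rot[14] = $drumrollkettle
Sorted (with $ < everything):
  sorted[0] = $drumrollkettle  (last char: 'e')
  sorted[1] = drumrollkettle$  (last char: '$')
  sorted[2] = e$drumrollkettl  (last char: 'l')
  sorted[3] = ettle$drumrollk  (last char: 'k')
  sorted[4] = kettle$drumroll  (last char: 'l')
  sorted[5] = le$drumrollkett  (last char: 't')
  sorted[6] = lkettle$drumrol  (last char: 'l')
  sorted[7] = llkettle$drumro  (last char: 'o')
  sorted[8] = mrollkettle$dru  (last char: 'u')
  sorted[9] = ollkettle$drumr  (last char: 'r')
  sorted[10] = rollkettle$drum  (last char: 'm')
  sorted[11] = rumrollkettle$d  (last char: 'd')
  sorted[12] = tle$drumrollket  (last char: 't')
  sorted[13] = ttle$drumrollke  (last char: 'e')
  sorted[14] = umrollkettle$dr  (last char: 'r')
Last column: e$lkltlourmdter
Original string S is at sorted index 1

Answer: e$lkltlourmdter
1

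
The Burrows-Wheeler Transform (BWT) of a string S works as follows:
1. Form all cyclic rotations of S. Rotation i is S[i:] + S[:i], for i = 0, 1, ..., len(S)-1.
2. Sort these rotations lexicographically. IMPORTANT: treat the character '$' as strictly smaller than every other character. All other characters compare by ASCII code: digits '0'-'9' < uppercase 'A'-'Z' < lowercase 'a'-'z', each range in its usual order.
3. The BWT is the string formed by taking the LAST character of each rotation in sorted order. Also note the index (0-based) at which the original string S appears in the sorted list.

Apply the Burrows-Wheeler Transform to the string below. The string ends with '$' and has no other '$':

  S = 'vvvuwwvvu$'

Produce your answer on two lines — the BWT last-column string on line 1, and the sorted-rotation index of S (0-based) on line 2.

All 10 rotations (rotation i = S[i:]+S[:i]):
  rot[0] = vvvuwwvvu$
  rot[1] = vvuwwvvu$v
  rot[2] = vuwwvvu$vv
  rot[3] = uwwvvu$vvv
  rot[4] = wwvvu$vvvu
  rot[5] = wvvu$vvvuw
  rot[6] = vvu$vvvuww
  rot[7] = vu$vvvuwwv
  rot[8] = u$vvvuwwvv
  rot[9] = $vvvuwwvvu
Sorted (with $ < everything):
  sorted[0] = $vvvuwwvvu  (last char: 'u')
  sorted[1] = u$vvvuwwvv  (last char: 'v')
  sorted[2] = uwwvvu$vvv  (last char: 'v')
  sorted[3] = vu$vvvuwwv  (last char: 'v')
  sorted[4] = vuwwvvu$vv  (last char: 'v')
  sorted[5] = vvu$vvvuww  (last char: 'w')
  sorted[6] = vvuwwvvu$v  (last char: 'v')
  sorted[7] = vvvuwwvvu$  (last char: '$')
  sorted[8] = wvvu$vvvuw  (last char: 'w')
  sorted[9] = wwvvu$vvvu  (last char: 'u')
Last column: uvvvvwv$wu
Original string S is at sorted index 7

Answer: uvvvvwv$wu
7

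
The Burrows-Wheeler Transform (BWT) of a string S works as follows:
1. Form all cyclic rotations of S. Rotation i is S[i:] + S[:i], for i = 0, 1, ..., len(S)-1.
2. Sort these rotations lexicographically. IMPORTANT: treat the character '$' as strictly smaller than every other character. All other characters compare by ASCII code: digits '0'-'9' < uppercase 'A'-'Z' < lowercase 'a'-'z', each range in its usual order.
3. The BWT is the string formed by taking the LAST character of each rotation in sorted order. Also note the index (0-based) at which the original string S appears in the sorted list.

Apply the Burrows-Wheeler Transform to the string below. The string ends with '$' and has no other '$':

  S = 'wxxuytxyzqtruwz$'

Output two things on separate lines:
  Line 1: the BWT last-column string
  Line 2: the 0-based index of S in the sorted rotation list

All 16 rotations (rotation i = S[i:]+S[:i]):
  rot[0] = wxxuytxyzqtruwz$
  rot[1] = xxuytxyzqtruwz$w
  rot[2] = xuytxyzqtruwz$wx
  rot[3] = uytxyzqtruwz$wxx
  rot[4] = ytxyzqtruwz$wxxu
  rot[5] = txyzqtruwz$wxxuy
  rot[6] = xyzqtruwz$wxxuyt
  rot[7] = yzqtruwz$wxxuytx
  rot[8] = zqtruwz$wxxuytxy
  rot[9] = qtruwz$wxxuytxyz
  rot[10] = truwz$wxxuytxyzq
  rot[11] = ruwz$wxxuytxyzqt
  rot[12] = uwz$wxxuytxyzqtr
  rot[13] = wz$wxxuytxyzqtru
  rot[14] = z$wxxuytxyzqtruw
  rot[15] = $wxxuytxyzqtruwz
Sorted (with $ < everything):
  sorted[0] = $wxxuytxyzqtruwz  (last char: 'z')
  sorted[1] = qtruwz$wxxuytxyz  (last char: 'z')
  sorted[2] = ruwz$wxxuytxyzqt  (last char: 't')
  sorted[3] = truwz$wxxuytxyzq  (last char: 'q')
  sorted[4] = txyzqtruwz$wxxuy  (last char: 'y')
  sorted[5] = uwz$wxxuytxyzqtr  (last char: 'r')
  sorted[6] = uytxyzqtruwz$wxx  (last char: 'x')
  sorted[7] = wxxuytxyzqtruwz$  (last char: '$')
  sorted[8] = wz$wxxuytxyzqtru  (last char: 'u')
  sorted[9] = xuytxyzqtruwz$wx  (last char: 'x')
  sorted[10] = xxuytxyzqtruwz$w  (last char: 'w')
  sorted[11] = xyzqtruwz$wxxuyt  (last char: 't')
  sorted[12] = ytxyzqtruwz$wxxu  (last char: 'u')
  sorted[13] = yzqtruwz$wxxuytx  (last char: 'x')
  sorted[14] = z$wxxuytxyzqtruw  (last char: 'w')
  sorted[15] = zqtruwz$wxxuytxy  (last char: 'y')
Last column: zztqyrx$uxwtuxwy
Original string S is at sorted index 7

Answer: zztqyrx$uxwtuxwy
7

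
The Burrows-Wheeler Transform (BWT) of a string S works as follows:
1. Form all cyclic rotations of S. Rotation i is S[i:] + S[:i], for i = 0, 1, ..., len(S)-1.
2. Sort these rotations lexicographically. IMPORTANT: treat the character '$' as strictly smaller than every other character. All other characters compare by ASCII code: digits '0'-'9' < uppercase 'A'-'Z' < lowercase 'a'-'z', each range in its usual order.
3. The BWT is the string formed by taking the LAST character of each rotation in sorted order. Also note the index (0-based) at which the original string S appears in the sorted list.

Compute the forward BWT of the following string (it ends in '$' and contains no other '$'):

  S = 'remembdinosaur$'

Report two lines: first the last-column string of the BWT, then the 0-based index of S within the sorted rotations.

All 15 rotations (rotation i = S[i:]+S[:i]):
  rot[0] = remembdinosaur$
  rot[1] = emembdinosaur$r
  rot[2] = membdinosaur$re
  rot[3] = embdinosaur$rem
  rot[4] = mbdinosaur$reme
  rot[5] = bdinosaur$remem
  rot[6] = dinosaur$rememb
  rot[7] = inosaur$remembd
  rot[8] = nosaur$remembdi
  rot[9] = osaur$remembdin
  rot[10] = saur$remembdino
  rot[11] = aur$remembdinos
  rot[12] = ur$remembdinosa
  rot[13] = r$remembdinosau
  rot[14] = $remembdinosaur
Sorted (with $ < everything):
  sorted[0] = $remembdinosaur  (last char: 'r')
  sorted[1] = aur$remembdinos  (last char: 's')
  sorted[2] = bdinosaur$remem  (last char: 'm')
  sorted[3] = dinosaur$rememb  (last char: 'b')
  sorted[4] = embdinosaur$rem  (last char: 'm')
  sorted[5] = emembdinosaur$r  (last char: 'r')
  sorted[6] = inosaur$remembd  (last char: 'd')
  sorted[7] = mbdinosaur$reme  (last char: 'e')
  sorted[8] = membdinosaur$re  (last char: 'e')
  sorted[9] = nosaur$remembdi  (last char: 'i')
  sorted[10] = osaur$remembdin  (last char: 'n')
  sorted[11] = r$remembdinosau  (last char: 'u')
  sorted[12] = remembdinosaur$  (last char: '$')
  sorted[13] = saur$remembdino  (last char: 'o')
  sorted[14] = ur$remembdinosa  (last char: 'a')
Last column: rsmbmrdeeinu$oa
Original string S is at sorted index 12

Answer: rsmbmrdeeinu$oa
12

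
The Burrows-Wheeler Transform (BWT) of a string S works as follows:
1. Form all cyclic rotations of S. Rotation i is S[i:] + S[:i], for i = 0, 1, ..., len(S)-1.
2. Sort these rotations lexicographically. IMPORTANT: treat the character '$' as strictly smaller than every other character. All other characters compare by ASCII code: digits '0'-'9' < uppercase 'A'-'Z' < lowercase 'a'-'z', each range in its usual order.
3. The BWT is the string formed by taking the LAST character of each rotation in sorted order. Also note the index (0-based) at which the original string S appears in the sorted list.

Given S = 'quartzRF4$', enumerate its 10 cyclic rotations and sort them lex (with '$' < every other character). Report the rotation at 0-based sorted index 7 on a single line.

Answer: tzRF4$quar

Derivation:
All 10 rotations (rotation i = S[i:]+S[:i]):
  rot[0] = quartzRF4$
  rot[1] = uartzRF4$q
  rot[2] = artzRF4$qu
  rot[3] = rtzRF4$qua
  rot[4] = tzRF4$quar
  rot[5] = zRF4$quart
  rot[6] = RF4$quartz
  rot[7] = F4$quartzR
  rot[8] = 4$quartzRF
  rot[9] = $quartzRF4
Sorted (with $ < everything):
  sorted[0] = $quartzRF4
  sorted[1] = 4$quartzRF
  sorted[2] = F4$quartzR
  sorted[3] = RF4$quartz
  sorted[4] = artzRF4$qu
  sorted[5] = quartzRF4$
  sorted[6] = rtzRF4$qua
  sorted[7] = tzRF4$quar
  sorted[8] = uartzRF4$q
  sorted[9] = zRF4$quart
sorted[7] = tzRF4$quar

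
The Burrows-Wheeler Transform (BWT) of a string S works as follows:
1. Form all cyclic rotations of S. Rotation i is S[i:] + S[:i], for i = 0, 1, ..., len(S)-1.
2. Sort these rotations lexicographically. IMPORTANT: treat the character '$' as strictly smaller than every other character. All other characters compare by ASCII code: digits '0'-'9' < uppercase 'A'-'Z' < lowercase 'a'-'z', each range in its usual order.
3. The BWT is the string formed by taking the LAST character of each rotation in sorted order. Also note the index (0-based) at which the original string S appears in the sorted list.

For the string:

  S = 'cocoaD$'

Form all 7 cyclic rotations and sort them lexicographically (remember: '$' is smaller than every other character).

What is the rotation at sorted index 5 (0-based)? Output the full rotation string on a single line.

Answer: oaD$coc

Derivation:
All 7 rotations (rotation i = S[i:]+S[:i]):
  rot[0] = cocoaD$
  rot[1] = ocoaD$c
  rot[2] = coaD$co
  rot[3] = oaD$coc
  rot[4] = aD$coco
  rot[5] = D$cocoa
  rot[6] = $cocoaD
Sorted (with $ < everything):
  sorted[0] = $cocoaD
  sorted[1] = D$cocoa
  sorted[2] = aD$coco
  sorted[3] = coaD$co
  sorted[4] = cocoaD$
  sorted[5] = oaD$coc
  sorted[6] = ocoaD$c
sorted[5] = oaD$coc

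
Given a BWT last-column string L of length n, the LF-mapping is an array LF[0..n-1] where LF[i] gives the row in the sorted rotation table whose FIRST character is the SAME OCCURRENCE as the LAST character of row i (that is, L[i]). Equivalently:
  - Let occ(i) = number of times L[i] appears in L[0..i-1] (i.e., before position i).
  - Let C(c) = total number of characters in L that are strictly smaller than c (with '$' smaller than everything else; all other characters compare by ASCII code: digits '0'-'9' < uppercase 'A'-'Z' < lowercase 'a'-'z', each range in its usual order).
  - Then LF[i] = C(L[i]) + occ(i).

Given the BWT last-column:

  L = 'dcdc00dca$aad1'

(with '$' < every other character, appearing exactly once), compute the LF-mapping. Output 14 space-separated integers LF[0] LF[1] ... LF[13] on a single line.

Char counts: '$':1, '0':2, '1':1, 'a':3, 'c':3, 'd':4
C (first-col start): C('$')=0, C('0')=1, C('1')=3, C('a')=4, C('c')=7, C('d')=10
L[0]='d': occ=0, LF[0]=C('d')+0=10+0=10
L[1]='c': occ=0, LF[1]=C('c')+0=7+0=7
L[2]='d': occ=1, LF[2]=C('d')+1=10+1=11
L[3]='c': occ=1, LF[3]=C('c')+1=7+1=8
L[4]='0': occ=0, LF[4]=C('0')+0=1+0=1
L[5]='0': occ=1, LF[5]=C('0')+1=1+1=2
L[6]='d': occ=2, LF[6]=C('d')+2=10+2=12
L[7]='c': occ=2, LF[7]=C('c')+2=7+2=9
L[8]='a': occ=0, LF[8]=C('a')+0=4+0=4
L[9]='$': occ=0, LF[9]=C('$')+0=0+0=0
L[10]='a': occ=1, LF[10]=C('a')+1=4+1=5
L[11]='a': occ=2, LF[11]=C('a')+2=4+2=6
L[12]='d': occ=3, LF[12]=C('d')+3=10+3=13
L[13]='1': occ=0, LF[13]=C('1')+0=3+0=3

Answer: 10 7 11 8 1 2 12 9 4 0 5 6 13 3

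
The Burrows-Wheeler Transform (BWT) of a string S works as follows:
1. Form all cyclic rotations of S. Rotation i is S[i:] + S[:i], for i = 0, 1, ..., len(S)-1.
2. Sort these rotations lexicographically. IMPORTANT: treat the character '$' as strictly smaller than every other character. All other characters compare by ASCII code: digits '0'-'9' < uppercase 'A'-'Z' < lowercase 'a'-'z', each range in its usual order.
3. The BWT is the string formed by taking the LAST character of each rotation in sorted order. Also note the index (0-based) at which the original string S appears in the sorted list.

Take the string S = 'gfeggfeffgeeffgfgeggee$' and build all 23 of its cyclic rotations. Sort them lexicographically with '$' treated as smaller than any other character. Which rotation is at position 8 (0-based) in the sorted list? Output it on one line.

All 23 rotations (rotation i = S[i:]+S[:i]):
  rot[0] = gfeggfeffgeeffgfgeggee$
  rot[1] = feggfeffgeeffgfgeggee$g
  rot[2] = eggfeffgeeffgfgeggee$gf
  rot[3] = ggfeffgeeffgfgeggee$gfe
  rot[4] = gfeffgeeffgfgeggee$gfeg
  rot[5] = feffgeeffgfgeggee$gfegg
  rot[6] = effgeeffgfgeggee$gfeggf
  rot[7] = ffgeeffgfgeggee$gfeggfe
  rot[8] = fgeeffgfgeggee$gfeggfef
  rot[9] = geeffgfgeggee$gfeggfeff
  rot[10] = eeffgfgeggee$gfeggfeffg
  rot[11] = effgfgeggee$gfeggfeffge
  rot[12] = ffgfgeggee$gfeggfeffgee
  rot[13] = fgfgeggee$gfeggfeffgeef
  rot[14] = gfgeggee$gfeggfeffgeeff
  rot[15] = fgeggee$gfeggfeffgeeffg
  rot[16] = geggee$gfeggfeffgeeffgf
  rot[17] = eggee$gfeggfeffgeeffgfg
  rot[18] = ggee$gfeggfeffgeeffgfge
  rot[19] = gee$gfeggfeffgeeffgfgeg
  rot[20] = ee$gfeggfeffgeeffgfgegg
  rot[21] = e$gfeggfeffgeeffgfgegge
  rot[22] = $gfeggfeffgeeffgfgeggee
Sorted (with $ < everything):
  sorted[0] = $gfeggfeffgeeffgfgeggee
  sorted[1] = e$gfeggfeffgeeffgfgegge
  sorted[2] = ee$gfeggfeffgeeffgfgegg
  sorted[3] = eeffgfgeggee$gfeggfeffg
  sorted[4] = effgeeffgfgeggee$gfeggf
  sorted[5] = effgfgeggee$gfeggfeffge
  sorted[6] = eggee$gfeggfeffgeeffgfg
  sorted[7] = eggfeffgeeffgfgeggee$gf
  sorted[8] = feffgeeffgfgeggee$gfegg
  sorted[9] = feggfeffgeeffgfgeggee$g
  sorted[10] = ffgeeffgfgeggee$gfeggfe
  sorted[11] = ffgfgeggee$gfeggfeffgee
  sorted[12] = fgeeffgfgeggee$gfeggfef
  sorted[13] = fgeggee$gfeggfeffgeeffg
  sorted[14] = fgfgeggee$gfeggfeffgeef
  sorted[15] = gee$gfeggfeffgeeffgfgeg
  sorted[16] = geeffgfgeggee$gfeggfeff
  sorted[17] = geggee$gfeggfeffgeeffgf
  sorted[18] = gfeffgeeffgfgeggee$gfeg
  sorted[19] = gfeggfeffgeeffgfgeggee$
  sorted[20] = gfgeggee$gfeggfeffgeeff
  sorted[21] = ggee$gfeggfeffgeeffgfge
  sorted[22] = ggfeffgeeffgfgeggee$gfe
sorted[8] = feffgeeffgfgeggee$gfegg

Answer: feffgeeffgfgeggee$gfegg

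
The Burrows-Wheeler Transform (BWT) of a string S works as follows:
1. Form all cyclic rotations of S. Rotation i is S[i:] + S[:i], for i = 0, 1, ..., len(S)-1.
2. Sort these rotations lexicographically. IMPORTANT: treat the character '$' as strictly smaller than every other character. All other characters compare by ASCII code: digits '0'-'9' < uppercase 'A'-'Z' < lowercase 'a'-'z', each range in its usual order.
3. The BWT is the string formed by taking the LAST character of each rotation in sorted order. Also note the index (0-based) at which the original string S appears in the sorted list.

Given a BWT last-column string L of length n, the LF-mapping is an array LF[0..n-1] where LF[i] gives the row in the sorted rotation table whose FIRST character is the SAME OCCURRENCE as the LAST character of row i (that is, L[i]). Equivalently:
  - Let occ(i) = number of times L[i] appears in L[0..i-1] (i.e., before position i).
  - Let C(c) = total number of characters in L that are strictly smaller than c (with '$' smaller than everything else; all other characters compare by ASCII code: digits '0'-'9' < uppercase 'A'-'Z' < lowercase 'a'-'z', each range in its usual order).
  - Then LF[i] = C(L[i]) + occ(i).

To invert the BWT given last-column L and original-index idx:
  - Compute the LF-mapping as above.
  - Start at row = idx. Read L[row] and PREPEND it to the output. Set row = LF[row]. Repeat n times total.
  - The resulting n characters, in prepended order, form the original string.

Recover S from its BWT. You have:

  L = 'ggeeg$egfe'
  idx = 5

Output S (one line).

Answer: fgeggeeeg$

Derivation:
LF mapping: 6 7 1 2 8 0 3 9 5 4
Walk LF starting at row 5, prepending L[row]:
  step 1: row=5, L[5]='$', prepend. Next row=LF[5]=0
  step 2: row=0, L[0]='g', prepend. Next row=LF[0]=6
  step 3: row=6, L[6]='e', prepend. Next row=LF[6]=3
  step 4: row=3, L[3]='e', prepend. Next row=LF[3]=2
  step 5: row=2, L[2]='e', prepend. Next row=LF[2]=1
  step 6: row=1, L[1]='g', prepend. Next row=LF[1]=7
  step 7: row=7, L[7]='g', prepend. Next row=LF[7]=9
  step 8: row=9, L[9]='e', prepend. Next row=LF[9]=4
  step 9: row=4, L[4]='g', prepend. Next row=LF[4]=8
  step 10: row=8, L[8]='f', prepend. Next row=LF[8]=5
Reversed output: fgeggeeeg$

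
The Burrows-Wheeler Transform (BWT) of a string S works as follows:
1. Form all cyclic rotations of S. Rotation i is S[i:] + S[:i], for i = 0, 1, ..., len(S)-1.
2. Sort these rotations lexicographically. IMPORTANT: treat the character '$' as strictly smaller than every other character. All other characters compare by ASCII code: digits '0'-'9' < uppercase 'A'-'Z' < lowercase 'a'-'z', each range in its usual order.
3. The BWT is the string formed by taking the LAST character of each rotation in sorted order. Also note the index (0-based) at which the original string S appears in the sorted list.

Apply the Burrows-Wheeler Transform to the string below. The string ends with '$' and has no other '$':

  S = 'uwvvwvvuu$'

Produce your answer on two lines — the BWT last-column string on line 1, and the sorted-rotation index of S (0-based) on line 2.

All 10 rotations (rotation i = S[i:]+S[:i]):
  rot[0] = uwvvwvvuu$
  rot[1] = wvvwvvuu$u
  rot[2] = vvwvvuu$uw
  rot[3] = vwvvuu$uwv
  rot[4] = wvvuu$uwvv
  rot[5] = vvuu$uwvvw
  rot[6] = vuu$uwvvwv
  rot[7] = uu$uwvvwvv
  rot[8] = u$uwvvwvvu
  rot[9] = $uwvvwvvuu
Sorted (with $ < everything):
  sorted[0] = $uwvvwvvuu  (last char: 'u')
  sorted[1] = u$uwvvwvvu  (last char: 'u')
  sorted[2] = uu$uwvvwvv  (last char: 'v')
  sorted[3] = uwvvwvvuu$  (last char: '$')
  sorted[4] = vuu$uwvvwv  (last char: 'v')
  sorted[5] = vvuu$uwvvw  (last char: 'w')
  sorted[6] = vvwvvuu$uw  (last char: 'w')
  sorted[7] = vwvvuu$uwv  (last char: 'v')
  sorted[8] = wvvuu$uwvv  (last char: 'v')
  sorted[9] = wvvwvvuu$u  (last char: 'u')
Last column: uuv$vwwvvu
Original string S is at sorted index 3

Answer: uuv$vwwvvu
3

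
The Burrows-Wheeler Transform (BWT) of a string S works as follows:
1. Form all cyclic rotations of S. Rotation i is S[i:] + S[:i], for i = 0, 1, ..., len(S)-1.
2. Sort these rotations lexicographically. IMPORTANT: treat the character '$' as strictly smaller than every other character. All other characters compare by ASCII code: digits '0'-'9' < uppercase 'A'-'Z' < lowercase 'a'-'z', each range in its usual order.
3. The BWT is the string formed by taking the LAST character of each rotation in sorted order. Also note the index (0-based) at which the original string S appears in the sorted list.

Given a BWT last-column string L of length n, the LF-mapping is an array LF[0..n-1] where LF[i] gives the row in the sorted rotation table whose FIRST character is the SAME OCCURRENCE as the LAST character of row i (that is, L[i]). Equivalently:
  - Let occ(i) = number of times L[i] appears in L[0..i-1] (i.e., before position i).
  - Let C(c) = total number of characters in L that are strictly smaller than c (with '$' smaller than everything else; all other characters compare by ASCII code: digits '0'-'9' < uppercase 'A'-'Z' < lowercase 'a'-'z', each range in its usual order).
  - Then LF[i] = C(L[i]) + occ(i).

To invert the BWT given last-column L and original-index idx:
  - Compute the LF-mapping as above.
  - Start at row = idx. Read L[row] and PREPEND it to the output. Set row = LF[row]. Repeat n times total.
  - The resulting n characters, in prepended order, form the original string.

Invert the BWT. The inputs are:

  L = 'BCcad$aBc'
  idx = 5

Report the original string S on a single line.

Answer: acBcdaCB$

Derivation:
LF mapping: 1 3 6 4 8 0 5 2 7
Walk LF starting at row 5, prepending L[row]:
  step 1: row=5, L[5]='$', prepend. Next row=LF[5]=0
  step 2: row=0, L[0]='B', prepend. Next row=LF[0]=1
  step 3: row=1, L[1]='C', prepend. Next row=LF[1]=3
  step 4: row=3, L[3]='a', prepend. Next row=LF[3]=4
  step 5: row=4, L[4]='d', prepend. Next row=LF[4]=8
  step 6: row=8, L[8]='c', prepend. Next row=LF[8]=7
  step 7: row=7, L[7]='B', prepend. Next row=LF[7]=2
  step 8: row=2, L[2]='c', prepend. Next row=LF[2]=6
  step 9: row=6, L[6]='a', prepend. Next row=LF[6]=5
Reversed output: acBcdaCB$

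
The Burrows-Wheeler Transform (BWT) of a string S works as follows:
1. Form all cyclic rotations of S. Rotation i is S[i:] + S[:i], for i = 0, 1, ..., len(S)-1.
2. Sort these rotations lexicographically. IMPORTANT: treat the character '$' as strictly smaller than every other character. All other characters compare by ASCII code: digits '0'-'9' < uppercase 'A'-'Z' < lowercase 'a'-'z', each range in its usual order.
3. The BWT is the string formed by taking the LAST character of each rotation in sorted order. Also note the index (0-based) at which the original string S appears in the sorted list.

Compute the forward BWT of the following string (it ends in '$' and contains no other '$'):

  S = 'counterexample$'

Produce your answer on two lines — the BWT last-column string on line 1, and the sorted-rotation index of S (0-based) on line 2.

All 15 rotations (rotation i = S[i:]+S[:i]):
  rot[0] = counterexample$
  rot[1] = ounterexample$c
  rot[2] = unterexample$co
  rot[3] = nterexample$cou
  rot[4] = terexample$coun
  rot[5] = erexample$count
  rot[6] = rexample$counte
  rot[7] = example$counter
  rot[8] = xample$countere
  rot[9] = ample$counterex
  rot[10] = mple$counterexa
  rot[11] = ple$counterexam
  rot[12] = le$counterexamp
  rot[13] = e$counterexampl
  rot[14] = $counterexample
Sorted (with $ < everything):
  sorted[0] = $counterexample  (last char: 'e')
  sorted[1] = ample$counterex  (last char: 'x')
  sorted[2] = counterexample$  (last char: '$')
  sorted[3] = e$counterexampl  (last char: 'l')
  sorted[4] = erexample$count  (last char: 't')
  sorted[5] = example$counter  (last char: 'r')
  sorted[6] = le$counterexamp  (last char: 'p')
  sorted[7] = mple$counterexa  (last char: 'a')
  sorted[8] = nterexample$cou  (last char: 'u')
  sorted[9] = ounterexample$c  (last char: 'c')
  sorted[10] = ple$counterexam  (last char: 'm')
  sorted[11] = rexample$counte  (last char: 'e')
  sorted[12] = terexample$coun  (last char: 'n')
  sorted[13] = unterexample$co  (last char: 'o')
  sorted[14] = xample$countere  (last char: 'e')
Last column: ex$ltrpaucmenoe
Original string S is at sorted index 2

Answer: ex$ltrpaucmenoe
2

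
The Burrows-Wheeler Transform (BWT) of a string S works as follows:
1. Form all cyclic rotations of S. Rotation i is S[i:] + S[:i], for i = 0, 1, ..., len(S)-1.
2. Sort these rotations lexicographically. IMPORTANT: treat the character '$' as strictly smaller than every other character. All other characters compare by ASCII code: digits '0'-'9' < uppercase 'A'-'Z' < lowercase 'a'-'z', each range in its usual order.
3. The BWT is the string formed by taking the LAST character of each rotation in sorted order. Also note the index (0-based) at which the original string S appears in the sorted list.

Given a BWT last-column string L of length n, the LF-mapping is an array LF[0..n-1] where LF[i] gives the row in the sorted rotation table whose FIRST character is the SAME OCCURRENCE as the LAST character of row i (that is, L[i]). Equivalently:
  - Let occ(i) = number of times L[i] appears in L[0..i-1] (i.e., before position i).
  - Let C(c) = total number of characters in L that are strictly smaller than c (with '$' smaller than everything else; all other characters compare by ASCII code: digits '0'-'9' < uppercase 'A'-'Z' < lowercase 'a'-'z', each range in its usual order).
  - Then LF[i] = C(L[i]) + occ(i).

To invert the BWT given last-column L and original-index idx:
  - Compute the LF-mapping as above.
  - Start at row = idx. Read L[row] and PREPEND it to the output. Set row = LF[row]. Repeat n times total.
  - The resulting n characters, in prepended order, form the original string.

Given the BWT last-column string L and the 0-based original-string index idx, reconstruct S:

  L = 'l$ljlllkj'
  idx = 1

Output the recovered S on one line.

LF mapping: 4 0 5 1 6 7 8 3 2
Walk LF starting at row 1, prepending L[row]:
  step 1: row=1, L[1]='$', prepend. Next row=LF[1]=0
  step 2: row=0, L[0]='l', prepend. Next row=LF[0]=4
  step 3: row=4, L[4]='l', prepend. Next row=LF[4]=6
  step 4: row=6, L[6]='l', prepend. Next row=LF[6]=8
  step 5: row=8, L[8]='j', prepend. Next row=LF[8]=2
  step 6: row=2, L[2]='l', prepend. Next row=LF[2]=5
  step 7: row=5, L[5]='l', prepend. Next row=LF[5]=7
  step 8: row=7, L[7]='k', prepend. Next row=LF[7]=3
  step 9: row=3, L[3]='j', prepend. Next row=LF[3]=1
Reversed output: jklljlll$

Answer: jklljlll$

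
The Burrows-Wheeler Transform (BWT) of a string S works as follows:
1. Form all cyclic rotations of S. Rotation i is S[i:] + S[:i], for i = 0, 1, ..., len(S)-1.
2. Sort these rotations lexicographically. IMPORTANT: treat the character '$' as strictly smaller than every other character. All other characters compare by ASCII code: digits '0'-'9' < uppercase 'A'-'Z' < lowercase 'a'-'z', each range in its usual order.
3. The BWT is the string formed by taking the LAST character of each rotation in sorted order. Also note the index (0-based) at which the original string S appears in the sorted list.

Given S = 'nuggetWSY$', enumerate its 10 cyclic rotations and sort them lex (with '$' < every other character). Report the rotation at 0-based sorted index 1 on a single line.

Answer: SY$nuggetW

Derivation:
All 10 rotations (rotation i = S[i:]+S[:i]):
  rot[0] = nuggetWSY$
  rot[1] = uggetWSY$n
  rot[2] = ggetWSY$nu
  rot[3] = getWSY$nug
  rot[4] = etWSY$nugg
  rot[5] = tWSY$nugge
  rot[6] = WSY$nugget
  rot[7] = SY$nuggetW
  rot[8] = Y$nuggetWS
  rot[9] = $nuggetWSY
Sorted (with $ < everything):
  sorted[0] = $nuggetWSY
  sorted[1] = SY$nuggetW
  sorted[2] = WSY$nugget
  sorted[3] = Y$nuggetWS
  sorted[4] = etWSY$nugg
  sorted[5] = getWSY$nug
  sorted[6] = ggetWSY$nu
  sorted[7] = nuggetWSY$
  sorted[8] = tWSY$nugge
  sorted[9] = uggetWSY$n
sorted[1] = SY$nuggetW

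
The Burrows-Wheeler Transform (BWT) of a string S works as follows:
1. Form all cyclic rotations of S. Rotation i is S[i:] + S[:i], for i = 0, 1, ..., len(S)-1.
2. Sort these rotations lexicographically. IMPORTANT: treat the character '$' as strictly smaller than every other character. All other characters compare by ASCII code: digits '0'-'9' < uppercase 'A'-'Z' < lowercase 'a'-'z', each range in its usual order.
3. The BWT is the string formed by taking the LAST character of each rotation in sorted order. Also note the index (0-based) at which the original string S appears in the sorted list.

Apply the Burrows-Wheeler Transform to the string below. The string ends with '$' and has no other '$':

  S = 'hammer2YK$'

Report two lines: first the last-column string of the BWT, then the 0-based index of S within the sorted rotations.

Answer: KrY2hm$mae
6

Derivation:
All 10 rotations (rotation i = S[i:]+S[:i]):
  rot[0] = hammer2YK$
  rot[1] = ammer2YK$h
  rot[2] = mmer2YK$ha
  rot[3] = mer2YK$ham
  rot[4] = er2YK$hamm
  rot[5] = r2YK$hamme
  rot[6] = 2YK$hammer
  rot[7] = YK$hammer2
  rot[8] = K$hammer2Y
  rot[9] = $hammer2YK
Sorted (with $ < everything):
  sorted[0] = $hammer2YK  (last char: 'K')
  sorted[1] = 2YK$hammer  (last char: 'r')
  sorted[2] = K$hammer2Y  (last char: 'Y')
  sorted[3] = YK$hammer2  (last char: '2')
  sorted[4] = ammer2YK$h  (last char: 'h')
  sorted[5] = er2YK$hamm  (last char: 'm')
  sorted[6] = hammer2YK$  (last char: '$')
  sorted[7] = mer2YK$ham  (last char: 'm')
  sorted[8] = mmer2YK$ha  (last char: 'a')
  sorted[9] = r2YK$hamme  (last char: 'e')
Last column: KrY2hm$mae
Original string S is at sorted index 6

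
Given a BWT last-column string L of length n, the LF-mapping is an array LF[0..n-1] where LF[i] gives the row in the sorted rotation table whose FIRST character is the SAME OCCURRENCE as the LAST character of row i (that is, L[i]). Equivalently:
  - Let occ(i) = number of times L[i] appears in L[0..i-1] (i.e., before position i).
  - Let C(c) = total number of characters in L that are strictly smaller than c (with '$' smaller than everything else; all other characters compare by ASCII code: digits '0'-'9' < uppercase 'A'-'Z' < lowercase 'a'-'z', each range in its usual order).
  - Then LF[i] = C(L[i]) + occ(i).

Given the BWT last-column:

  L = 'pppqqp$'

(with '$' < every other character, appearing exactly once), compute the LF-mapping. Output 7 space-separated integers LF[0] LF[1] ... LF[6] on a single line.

Answer: 1 2 3 5 6 4 0

Derivation:
Char counts: '$':1, 'p':4, 'q':2
C (first-col start): C('$')=0, C('p')=1, C('q')=5
L[0]='p': occ=0, LF[0]=C('p')+0=1+0=1
L[1]='p': occ=1, LF[1]=C('p')+1=1+1=2
L[2]='p': occ=2, LF[2]=C('p')+2=1+2=3
L[3]='q': occ=0, LF[3]=C('q')+0=5+0=5
L[4]='q': occ=1, LF[4]=C('q')+1=5+1=6
L[5]='p': occ=3, LF[5]=C('p')+3=1+3=4
L[6]='$': occ=0, LF[6]=C('$')+0=0+0=0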